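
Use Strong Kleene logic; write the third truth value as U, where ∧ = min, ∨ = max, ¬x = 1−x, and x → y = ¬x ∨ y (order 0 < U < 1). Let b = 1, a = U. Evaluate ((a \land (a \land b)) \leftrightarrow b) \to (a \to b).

1

a \land b = U \land 1 = U
a \land (a \land b) = U \land U = U
(a \land (a \land b)) \leftrightarrow b = U \leftrightarrow 1 = U
a \to b = U \to 1 = 1  [\lnot U \lor 1]
((a \land (a \land b)) \leftrightarrow b) \to (a \to b) = U \to 1 = 1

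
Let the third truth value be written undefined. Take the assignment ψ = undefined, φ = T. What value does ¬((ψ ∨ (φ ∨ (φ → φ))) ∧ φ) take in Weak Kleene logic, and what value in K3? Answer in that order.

In Weak Kleene logic: φ → φ = T → T = T
φ ∨ (φ → φ) = T ∨ T = T
ψ ∨ (φ ∨ (φ → φ)) = undefined ∨ T = undefined
(ψ ∨ (φ ∨ (φ → φ))) ∧ φ = undefined ∧ T = undefined
¬((ψ ∨ (φ ∨ (φ → φ))) ∧ φ) = ¬undefined = undefined
In K3: φ → φ = T → T = T
φ ∨ (φ → φ) = T ∨ T = T
ψ ∨ (φ ∨ (φ → φ)) = undefined ∨ T = T
(ψ ∨ (φ ∨ (φ → φ))) ∧ φ = T ∧ T = T
¬((ψ ∨ (φ ∨ (φ → φ))) ∧ φ) = ¬T = F
They differ because Weak Kleene logic and K3 treat undefined differently under the binary connectives.

undefined; F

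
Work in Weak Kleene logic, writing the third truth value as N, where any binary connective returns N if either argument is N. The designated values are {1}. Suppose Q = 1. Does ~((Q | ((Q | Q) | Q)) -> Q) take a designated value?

Q | Q = 1 | 1 = 1
(Q | Q) | Q = 1 | 1 = 1
Q | ((Q | Q) | Q) = 1 | 1 = 1
(Q | ((Q | Q) | Q)) -> Q = 1 -> 1 = 1
~((Q | ((Q | Q) | Q)) -> Q) = ~1 = 0
0 ∉ {1}.

No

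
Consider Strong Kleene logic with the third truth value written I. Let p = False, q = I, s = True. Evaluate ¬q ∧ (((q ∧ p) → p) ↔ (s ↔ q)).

¬q = ¬I = I
q ∧ p = I ∧ False = False
(q ∧ p) → p = False → False = True
s ↔ q = True ↔ I = I
((q ∧ p) → p) ↔ (s ↔ q) = True ↔ I = I
¬q ∧ (((q ∧ p) → p) ↔ (s ↔ q)) = I ∧ I = I

I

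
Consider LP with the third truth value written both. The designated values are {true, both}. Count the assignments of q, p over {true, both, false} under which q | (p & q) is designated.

Of the 9 assignments, 6 give a value in {true, both}.

6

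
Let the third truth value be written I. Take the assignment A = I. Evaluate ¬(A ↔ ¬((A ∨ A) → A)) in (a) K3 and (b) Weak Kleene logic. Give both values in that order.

In K3: A ∨ A = I ∨ I = I
(A ∨ A) → A = I → I = I  [¬I ∨ I]
¬((A ∨ A) → A) = ¬I = I
A ↔ ¬((A ∨ A) → A) = I ↔ I = I
¬(A ↔ ¬((A ∨ A) → A)) = ¬I = I
In Weak Kleene logic: A ∨ A = I ∨ I = I
(A ∨ A) → A = I → I = I  [any arg is the third value ⇒ result is the third value]
¬((A ∨ A) → A) = ¬I = I
A ↔ ¬((A ∨ A) → A) = I ↔ I = I
¬(A ↔ ¬((A ∨ A) → A)) = ¬I = I

I; I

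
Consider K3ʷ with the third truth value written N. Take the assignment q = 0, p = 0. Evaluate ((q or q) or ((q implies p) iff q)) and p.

0

q or q = 0 or 0 = 0
q implies p = 0 implies 0 = 1
(q implies p) iff q = 1 iff 0 = 0
(q or q) or ((q implies p) iff q) = 0 or 0 = 0
((q or q) or ((q implies p) iff q)) and p = 0 and 0 = 0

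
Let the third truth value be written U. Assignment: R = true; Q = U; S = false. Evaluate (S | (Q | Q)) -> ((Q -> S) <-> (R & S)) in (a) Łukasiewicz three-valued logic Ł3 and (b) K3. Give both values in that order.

In Łukasiewicz three-valued logic Ł3: Q | Q = U | U = U
S | (Q | Q) = false | U = U
Q -> S = U -> false = U  [min(1, 1−½+0)]
R & S = true & false = false
(Q -> S) <-> (R & S) = U <-> false = U
(S | (Q | Q)) -> ((Q -> S) <-> (R & S)) = U -> U = true
In K3: Q | Q = U | U = U
S | (Q | Q) = false | U = U
Q -> S = U -> false = U  [~U | false]
R & S = true & false = false
(Q -> S) <-> (R & S) = U <-> false = U
(S | (Q | Q)) -> ((Q -> S) <-> (R & S)) = U -> U = U
They differ because Łukasiewicz three-valued logic Ł3 and K3 treat U differently under implication.

true; U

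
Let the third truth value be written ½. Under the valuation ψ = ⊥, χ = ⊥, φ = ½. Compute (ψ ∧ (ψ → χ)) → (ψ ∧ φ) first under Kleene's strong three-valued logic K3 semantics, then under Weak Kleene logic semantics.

⊤; ½

In Kleene's strong three-valued logic K3: ψ → χ = ⊥ → ⊥ = ⊤
ψ ∧ (ψ → χ) = ⊥ ∧ ⊤ = ⊥
ψ ∧ φ = ⊥ ∧ ½ = ⊥
(ψ ∧ (ψ → χ)) → (ψ ∧ φ) = ⊥ → ⊥ = ⊤
In Weak Kleene logic: ψ → χ = ⊥ → ⊥ = ⊤
ψ ∧ (ψ → χ) = ⊥ ∧ ⊤ = ⊥
ψ ∧ φ = ⊥ ∧ ½ = ½
(ψ ∧ (ψ → χ)) → (ψ ∧ φ) = ⊥ → ½ = ½
They differ because Kleene's strong three-valued logic K3 and Weak Kleene logic treat ½ differently under the binary connectives.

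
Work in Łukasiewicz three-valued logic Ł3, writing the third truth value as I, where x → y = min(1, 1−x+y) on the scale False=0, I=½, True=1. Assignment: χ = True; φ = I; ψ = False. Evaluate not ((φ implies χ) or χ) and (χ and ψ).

False

φ implies χ = I implies True = True  [min(1, 1−½+1)]
(φ implies χ) or χ = True or True = True
not ((φ implies χ) or χ) = not True = False
χ and ψ = True and False = False
not ((φ implies χ) or χ) and (χ and ψ) = False and False = False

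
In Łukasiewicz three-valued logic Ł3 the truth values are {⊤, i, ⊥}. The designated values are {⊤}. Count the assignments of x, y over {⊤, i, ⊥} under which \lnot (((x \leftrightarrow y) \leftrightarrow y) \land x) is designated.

Designated under: (x=⊥, y=⊤); (x=⊥, y=i); (x=⊥, y=⊥).

3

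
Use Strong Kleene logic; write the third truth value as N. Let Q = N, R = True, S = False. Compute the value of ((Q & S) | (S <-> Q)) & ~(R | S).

False

Q & S = N & False = False
S <-> Q = False <-> N = N
(Q & S) | (S <-> Q) = False | N = N
R | S = True | False = True
~(R | S) = ~True = False
((Q & S) | (S <-> Q)) & ~(R | S) = N & False = False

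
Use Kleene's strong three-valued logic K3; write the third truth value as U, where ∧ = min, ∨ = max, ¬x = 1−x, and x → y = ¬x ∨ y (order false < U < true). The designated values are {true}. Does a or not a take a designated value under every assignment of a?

Countermodel: a=U gives U, which is not designated.

No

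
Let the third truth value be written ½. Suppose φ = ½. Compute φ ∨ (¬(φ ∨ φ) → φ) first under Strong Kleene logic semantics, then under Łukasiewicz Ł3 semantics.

½; true

In Strong Kleene logic: φ ∨ φ = ½ ∨ ½ = ½
¬(φ ∨ φ) = ¬½ = ½
¬(φ ∨ φ) → φ = ½ → ½ = ½  [¬½ ∨ ½]
φ ∨ (¬(φ ∨ φ) → φ) = ½ ∨ ½ = ½
In Łukasiewicz Ł3: φ ∨ φ = ½ ∨ ½ = ½
¬(φ ∨ φ) = ¬½ = ½
¬(φ ∨ φ) → φ = ½ → ½ = true  [min(1, 1−½+½)]
φ ∨ (¬(φ ∨ φ) → φ) = ½ ∨ true = true
They differ because Strong Kleene logic and Łukasiewicz Ł3 treat ½ differently under implication.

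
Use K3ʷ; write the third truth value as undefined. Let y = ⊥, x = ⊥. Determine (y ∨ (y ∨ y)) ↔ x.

y ∨ y = ⊥ ∨ ⊥ = ⊥
y ∨ (y ∨ y) = ⊥ ∨ ⊥ = ⊥
(y ∨ (y ∨ y)) ↔ x = ⊥ ↔ ⊥ = ⊤

⊤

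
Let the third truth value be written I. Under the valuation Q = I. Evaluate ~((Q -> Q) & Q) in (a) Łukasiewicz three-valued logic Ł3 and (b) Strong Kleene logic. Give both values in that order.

I; I

In Łukasiewicz three-valued logic Ł3: Q -> Q = I -> I = true
(Q -> Q) & Q = true & I = I
~((Q -> Q) & Q) = ~I = I
In Strong Kleene logic: Q -> Q = I -> I = I
(Q -> Q) & Q = I & I = I
~((Q -> Q) & Q) = ~I = I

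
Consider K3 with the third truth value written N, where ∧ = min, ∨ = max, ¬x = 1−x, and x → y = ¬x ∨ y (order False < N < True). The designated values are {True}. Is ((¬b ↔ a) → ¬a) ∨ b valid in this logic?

Countermodel: b=N, a=True gives N, which is not designated.

No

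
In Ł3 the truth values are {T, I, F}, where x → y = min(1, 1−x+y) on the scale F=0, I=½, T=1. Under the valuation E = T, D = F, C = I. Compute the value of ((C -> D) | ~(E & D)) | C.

T

C -> D = I -> F = I
E & D = T & F = F
~(E & D) = ~F = T
(C -> D) | ~(E & D) = I | T = T
((C -> D) | ~(E & D)) | C = T | I = T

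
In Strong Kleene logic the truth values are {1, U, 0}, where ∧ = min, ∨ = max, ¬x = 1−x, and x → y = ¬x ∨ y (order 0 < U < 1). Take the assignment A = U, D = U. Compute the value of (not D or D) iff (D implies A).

not D = not U = U
not D or D = U or U = U
D implies A = U implies U = U
(not D or D) iff (D implies A) = U iff U = U

U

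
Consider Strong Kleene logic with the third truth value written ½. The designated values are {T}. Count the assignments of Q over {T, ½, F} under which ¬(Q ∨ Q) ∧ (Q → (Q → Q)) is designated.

1

Q=T: F ·
Q=½: ½ ·
Q=F: T ✓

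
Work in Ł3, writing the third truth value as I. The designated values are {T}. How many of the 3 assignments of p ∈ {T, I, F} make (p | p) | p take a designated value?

1

p=T: T ✓
p=I: I ·
p=F: F ·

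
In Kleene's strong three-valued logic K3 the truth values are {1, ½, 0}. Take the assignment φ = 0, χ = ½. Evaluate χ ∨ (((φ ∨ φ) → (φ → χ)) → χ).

φ ∨ φ = 0 ∨ 0 = 0
φ → χ = 0 → ½ = 1  [¬0 ∨ ½]
(φ ∨ φ) → (φ → χ) = 0 → 1 = 1
((φ ∨ φ) → (φ → χ)) → χ = 1 → ½ = ½
χ ∨ (((φ ∨ φ) → (φ → χ)) → χ) = ½ ∨ ½ = ½

½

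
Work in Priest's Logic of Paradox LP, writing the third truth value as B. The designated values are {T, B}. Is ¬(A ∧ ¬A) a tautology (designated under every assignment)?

Every assignment of A over {T, B, F} gives a value in {T, B}.
In particular, with A=B: ¬(A ∧ ¬A) = B.

Yes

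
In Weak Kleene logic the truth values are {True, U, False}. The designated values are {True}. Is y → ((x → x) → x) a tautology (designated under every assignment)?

No

Countermodel: y=True, x=U gives U, which is not designated.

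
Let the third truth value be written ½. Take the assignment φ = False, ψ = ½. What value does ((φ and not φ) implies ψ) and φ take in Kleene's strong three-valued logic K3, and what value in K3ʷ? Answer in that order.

In Kleene's strong three-valued logic K3: not φ = not False = True
φ and not φ = False and True = False
(φ and not φ) implies ψ = False implies ½ = True  [not False or ½]
((φ and not φ) implies ψ) and φ = True and False = False
In K3ʷ: not φ = not False = True
φ and not φ = False and True = False
(φ and not φ) implies ψ = False implies ½ = ½  [any arg is the third value ⇒ result is the third value]
((φ and not φ) implies ψ) and φ = ½ and False = ½
They differ because Kleene's strong three-valued logic K3 and K3ʷ treat ½ differently under the binary connectives.

False; ½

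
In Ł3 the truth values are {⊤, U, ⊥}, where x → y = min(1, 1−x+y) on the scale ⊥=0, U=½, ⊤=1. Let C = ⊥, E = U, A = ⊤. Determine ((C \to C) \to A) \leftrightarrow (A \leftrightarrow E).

U

C \to C = ⊥ \to ⊥ = ⊤
(C \to C) \to A = ⊤ \to ⊤ = ⊤
A \leftrightarrow E = ⊤ \leftrightarrow U = U  [1 − |1−½|]
((C \to C) \to A) \leftrightarrow (A \leftrightarrow E) = ⊤ \leftrightarrow U = U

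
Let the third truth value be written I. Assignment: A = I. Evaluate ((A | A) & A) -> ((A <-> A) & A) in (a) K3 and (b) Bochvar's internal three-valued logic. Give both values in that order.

In K3: A | A = I | I = I
(A | A) & A = I & I = I
A <-> A = I <-> I = I
(A <-> A) & A = I & I = I
((A | A) & A) -> ((A <-> A) & A) = I -> I = I  [~I | I]
In Bochvar's internal three-valued logic: A | A = I | I = I
(A | A) & A = I & I = I
A <-> A = I <-> I = I
(A <-> A) & A = I & I = I
((A | A) & A) -> ((A <-> A) & A) = I -> I = I  [any arg is the third value ⇒ result is the third value]

I; I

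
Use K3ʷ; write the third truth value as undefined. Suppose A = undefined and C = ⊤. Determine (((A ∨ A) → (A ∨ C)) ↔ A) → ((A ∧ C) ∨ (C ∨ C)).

undefined

A ∨ A = undefined ∨ undefined = undefined
A ∨ C = undefined ∨ ⊤ = undefined
(A ∨ A) → (A ∨ C) = undefined → undefined = undefined  [any arg is the third value ⇒ result is the third value]
((A ∨ A) → (A ∨ C)) ↔ A = undefined ↔ undefined = undefined
A ∧ C = undefined ∧ ⊤ = undefined
C ∨ C = ⊤ ∨ ⊤ = ⊤
(A ∧ C) ∨ (C ∨ C) = undefined ∨ ⊤ = undefined
(((A ∨ A) → (A ∨ C)) ↔ A) → ((A ∧ C) ∨ (C ∨ C)) = undefined → undefined = undefined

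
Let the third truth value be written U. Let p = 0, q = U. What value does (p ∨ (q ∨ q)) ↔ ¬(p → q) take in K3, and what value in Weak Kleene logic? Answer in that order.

In K3: q ∨ q = U ∨ U = U
p ∨ (q ∨ q) = 0 ∨ U = U
p → q = 0 → U = 1
¬(p → q) = ¬1 = 0
(p ∨ (q ∨ q)) ↔ ¬(p → q) = U ↔ 0 = U
In Weak Kleene logic: q ∨ q = U ∨ U = U
p ∨ (q ∨ q) = 0 ∨ U = U
p → q = 0 → U = U
¬(p → q) = ¬U = U
(p ∨ (q ∨ q)) ↔ ¬(p → q) = U ↔ U = U

U; U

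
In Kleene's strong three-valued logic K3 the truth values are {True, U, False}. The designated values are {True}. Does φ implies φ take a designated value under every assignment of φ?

Countermodel: φ=U gives U, which is not designated.

No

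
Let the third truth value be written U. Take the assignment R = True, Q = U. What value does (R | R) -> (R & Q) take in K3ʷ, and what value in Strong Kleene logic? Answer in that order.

U; U

In K3ʷ: R | R = True | True = True
R & Q = True & U = U
(R | R) -> (R & Q) = True -> U = U
In Strong Kleene logic: R | R = True | True = True
R & Q = True & U = U
(R | R) -> (R & Q) = True -> U = U  [~True | U]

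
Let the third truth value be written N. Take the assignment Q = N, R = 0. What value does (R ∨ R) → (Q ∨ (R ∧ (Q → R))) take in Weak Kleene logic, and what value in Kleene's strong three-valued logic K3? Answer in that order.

N; 1

In Weak Kleene logic: R ∨ R = 0 ∨ 0 = 0
Q → R = N → 0 = N
R ∧ (Q → R) = 0 ∧ N = N
Q ∨ (R ∧ (Q → R)) = N ∨ N = N
(R ∨ R) → (Q ∨ (R ∧ (Q → R))) = 0 → N = N
In Kleene's strong three-valued logic K3: R ∨ R = 0 ∨ 0 = 0
Q → R = N → 0 = N  [¬N ∨ 0]
R ∧ (Q → R) = 0 ∧ N = 0
Q ∨ (R ∧ (Q → R)) = N ∨ 0 = N
(R ∨ R) → (Q ∨ (R ∧ (Q → R))) = 0 → N = 1
They differ because Weak Kleene logic and Kleene's strong three-valued logic K3 treat N differently under the binary connectives.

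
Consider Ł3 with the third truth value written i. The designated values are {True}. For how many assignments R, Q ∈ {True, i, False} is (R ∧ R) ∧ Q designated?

Designated under: (R=True, Q=True).

1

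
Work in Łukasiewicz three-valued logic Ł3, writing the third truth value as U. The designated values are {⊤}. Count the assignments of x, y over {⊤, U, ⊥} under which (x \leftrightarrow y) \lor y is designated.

Of the 9 assignments, 5 give a value in {⊤}.

5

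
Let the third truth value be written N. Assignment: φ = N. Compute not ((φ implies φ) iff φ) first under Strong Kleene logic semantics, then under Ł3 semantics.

In Strong Kleene logic: φ implies φ = N implies N = N  [not N or N]
(φ implies φ) iff φ = N iff N = N
not ((φ implies φ) iff φ) = not N = N
In Ł3: φ implies φ = N implies N = 1  [min(1, 1−½+½)]
(φ implies φ) iff φ = 1 iff N = N
not ((φ implies φ) iff φ) = not N = N

N; N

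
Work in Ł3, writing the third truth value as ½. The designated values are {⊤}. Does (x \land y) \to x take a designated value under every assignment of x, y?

Yes

Every assignment of x, y over {⊤, ½, ⊥} gives a value in {⊤}.
In particular, with x=½, y=½: (x \land y) \to x = ⊤.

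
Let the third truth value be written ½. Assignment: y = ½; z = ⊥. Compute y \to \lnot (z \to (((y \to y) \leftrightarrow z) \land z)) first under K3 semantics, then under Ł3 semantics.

In K3: y \to y = ½ \to ½ = ½  [\lnot ½ \lor ½]
(y \to y) \leftrightarrow z = ½ \leftrightarrow ⊥ = ½
((y \to y) \leftrightarrow z) \land z = ½ \land ⊥ = ⊥
z \to (((y \to y) \leftrightarrow z) \land z) = ⊥ \to ⊥ = ⊤
\lnot (z \to (((y \to y) \leftrightarrow z) \land z)) = \lnot ⊤ = ⊥
y \to \lnot (z \to (((y \to y) \leftrightarrow z) \land z)) = ½ \to ⊥ = ½
In Ł3: y \to y = ½ \to ½ = ⊤
(y \to y) \leftrightarrow z = ⊤ \leftrightarrow ⊥ = ⊥
((y \to y) \leftrightarrow z) \land z = ⊥ \land ⊥ = ⊥
z \to (((y \to y) \leftrightarrow z) \land z) = ⊥ \to ⊥ = ⊤
\lnot (z \to (((y \to y) \leftrightarrow z) \land z)) = \lnot ⊤ = ⊥
y \to \lnot (z \to (((y \to y) \leftrightarrow z) \land z)) = ½ \to ⊥ = ½

½; ½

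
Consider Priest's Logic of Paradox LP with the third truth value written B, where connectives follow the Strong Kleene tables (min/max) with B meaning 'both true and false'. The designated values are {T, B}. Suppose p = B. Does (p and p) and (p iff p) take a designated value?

Yes

p and p = B and B = B
p iff p = B iff B = B
(p and p) and (p iff p) = B and B = B
B ∈ {T, B}.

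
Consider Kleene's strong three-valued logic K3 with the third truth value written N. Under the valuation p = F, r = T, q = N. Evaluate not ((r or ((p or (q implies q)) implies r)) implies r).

q implies q = N implies N = N  [not N or N]
p or (q implies q) = F or N = N
(p or (q implies q)) implies r = N implies T = T
r or ((p or (q implies q)) implies r) = T or T = T
(r or ((p or (q implies q)) implies r)) implies r = T implies T = T
not ((r or ((p or (q implies q)) implies r)) implies r) = not T = F

F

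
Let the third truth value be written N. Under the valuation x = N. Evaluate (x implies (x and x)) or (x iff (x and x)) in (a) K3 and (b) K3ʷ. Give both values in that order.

N; N

In K3: x and x = N and N = N
x implies (x and x) = N implies N = N  [not N or N]
x and x = N and N = N
x iff (x and x) = N iff N = N
(x implies (x and x)) or (x iff (x and x)) = N or N = N
In K3ʷ: x and x = N and N = N
x implies (x and x) = N implies N = N  [any arg is the third value ⇒ result is the third value]
x and x = N and N = N
x iff (x and x) = N iff N = N
(x implies (x and x)) or (x iff (x and x)) = N or N = N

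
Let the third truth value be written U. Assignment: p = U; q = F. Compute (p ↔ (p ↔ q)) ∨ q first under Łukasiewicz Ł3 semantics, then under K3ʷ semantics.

T; U

In Łukasiewicz Ł3: p ↔ q = U ↔ F = U  [1 − |½−0|]
p ↔ (p ↔ q) = U ↔ U = T
(p ↔ (p ↔ q)) ∨ q = T ∨ F = T
In K3ʷ: p ↔ q = U ↔ F = U
p ↔ (p ↔ q) = U ↔ U = U
(p ↔ (p ↔ q)) ∨ q = U ∨ F = U
They differ because Łukasiewicz Ł3 and K3ʷ treat U differently under the binary connectives.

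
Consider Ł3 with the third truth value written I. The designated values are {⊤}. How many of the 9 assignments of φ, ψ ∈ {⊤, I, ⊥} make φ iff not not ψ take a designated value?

Designated under: (φ=⊤, ψ=⊤); (φ=I, ψ=I); (φ=⊥, ψ=⊥).

3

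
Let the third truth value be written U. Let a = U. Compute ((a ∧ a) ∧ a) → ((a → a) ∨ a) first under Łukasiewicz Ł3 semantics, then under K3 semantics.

In Łukasiewicz Ł3: a ∧ a = U ∧ U = U
(a ∧ a) ∧ a = U ∧ U = U
a → a = U → U = 1  [min(1, 1−½+½)]
(a → a) ∨ a = 1 ∨ U = 1
((a ∧ a) ∧ a) → ((a → a) ∨ a) = U → 1 = 1
In K3: a ∧ a = U ∧ U = U
(a ∧ a) ∧ a = U ∧ U = U
a → a = U → U = U  [¬U ∨ U]
(a → a) ∨ a = U ∨ U = U
((a ∧ a) ∧ a) → ((a → a) ∨ a) = U → U = U
They differ because Łukasiewicz Ł3 and K3 treat U differently under implication.

1; U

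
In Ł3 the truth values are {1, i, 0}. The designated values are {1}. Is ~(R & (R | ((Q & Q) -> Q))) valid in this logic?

Countermodel: R=1, Q=1 gives 0, which is not designated.

No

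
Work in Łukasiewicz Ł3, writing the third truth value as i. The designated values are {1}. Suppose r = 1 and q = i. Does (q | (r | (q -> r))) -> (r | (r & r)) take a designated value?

Yes

q -> r = i -> 1 = 1  [min(1, 1−½+1)]
r | (q -> r) = 1 | 1 = 1
q | (r | (q -> r)) = i | 1 = 1
r & r = 1 & 1 = 1
r | (r & r) = 1 | 1 = 1
(q | (r | (q -> r))) -> (r | (r & r)) = 1 -> 1 = 1
1 ∈ {1}.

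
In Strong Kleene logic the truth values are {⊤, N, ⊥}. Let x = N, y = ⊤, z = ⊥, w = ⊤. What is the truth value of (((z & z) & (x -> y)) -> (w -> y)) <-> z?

⊥

z & z = ⊥ & ⊥ = ⊥
x -> y = N -> ⊤ = ⊤
(z & z) & (x -> y) = ⊥ & ⊤ = ⊥
w -> y = ⊤ -> ⊤ = ⊤
((z & z) & (x -> y)) -> (w -> y) = ⊥ -> ⊤ = ⊤
(((z & z) & (x -> y)) -> (w -> y)) <-> z = ⊤ <-> ⊥ = ⊥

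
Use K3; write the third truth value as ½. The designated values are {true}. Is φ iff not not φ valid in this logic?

No

Countermodel: φ=½ gives ½, which is not designated.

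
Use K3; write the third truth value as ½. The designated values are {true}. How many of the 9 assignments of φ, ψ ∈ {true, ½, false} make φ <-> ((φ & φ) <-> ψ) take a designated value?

Designated under: (φ=true, ψ=true); (φ=false, ψ=true).

2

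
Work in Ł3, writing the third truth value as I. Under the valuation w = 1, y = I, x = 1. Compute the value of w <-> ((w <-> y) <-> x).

I

w <-> y = 1 <-> I = I  [1 − |1−½|]
(w <-> y) <-> x = I <-> 1 = I
w <-> ((w <-> y) <-> x) = 1 <-> I = I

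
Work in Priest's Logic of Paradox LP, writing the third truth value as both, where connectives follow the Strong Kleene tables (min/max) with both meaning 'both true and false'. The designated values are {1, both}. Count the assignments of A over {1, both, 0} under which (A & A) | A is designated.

A=1: 1 ✓
A=both: both ✓
A=0: 0 ·

2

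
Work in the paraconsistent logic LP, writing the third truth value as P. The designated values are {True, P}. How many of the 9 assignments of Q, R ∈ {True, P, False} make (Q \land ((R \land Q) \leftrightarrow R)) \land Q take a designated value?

Of the 9 assignments, 6 give a value in {True, P}.

6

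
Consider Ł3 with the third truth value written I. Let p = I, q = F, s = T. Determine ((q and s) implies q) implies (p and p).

q and s = F and T = F
(q and s) implies q = F implies F = T
p and p = I and I = I
((q and s) implies q) implies (p and p) = T implies I = I  [min(1, 1−1+½)]

I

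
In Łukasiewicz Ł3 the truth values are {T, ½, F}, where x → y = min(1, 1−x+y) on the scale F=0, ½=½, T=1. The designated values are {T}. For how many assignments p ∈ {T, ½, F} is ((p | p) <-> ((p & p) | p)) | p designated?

3

p=T: T ✓
p=½: T ✓
p=F: T ✓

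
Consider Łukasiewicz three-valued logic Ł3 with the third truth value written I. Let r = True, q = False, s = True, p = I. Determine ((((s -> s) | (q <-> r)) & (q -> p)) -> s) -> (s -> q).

s -> s = True -> True = True
q <-> r = False <-> True = False
(s -> s) | (q <-> r) = True | False = True
q -> p = False -> I = True  [min(1, 1−0+½)]
((s -> s) | (q <-> r)) & (q -> p) = True & True = True
(((s -> s) | (q <-> r)) & (q -> p)) -> s = True -> True = True
s -> q = True -> False = False
((((s -> s) | (q <-> r)) & (q -> p)) -> s) -> (s -> q) = True -> False = False

False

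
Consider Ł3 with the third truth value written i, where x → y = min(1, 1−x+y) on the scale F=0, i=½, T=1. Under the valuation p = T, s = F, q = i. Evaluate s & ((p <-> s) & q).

F

p <-> s = T <-> F = F
(p <-> s) & q = F & i = F
s & ((p <-> s) & q) = F & F = F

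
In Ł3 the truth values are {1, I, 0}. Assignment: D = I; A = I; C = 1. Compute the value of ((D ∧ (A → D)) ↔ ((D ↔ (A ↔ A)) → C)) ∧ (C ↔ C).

A → D = I → I = 1  [min(1, 1−½+½)]
D ∧ (A → D) = I ∧ 1 = I
A ↔ A = I ↔ I = 1
D ↔ (A ↔ A) = I ↔ 1 = I
(D ↔ (A ↔ A)) → C = I → 1 = 1
(D ∧ (A → D)) ↔ ((D ↔ (A ↔ A)) → C) = I ↔ 1 = I
C ↔ C = 1 ↔ 1 = 1
((D ∧ (A → D)) ↔ ((D ↔ (A ↔ A)) → C)) ∧ (C ↔ C) = I ∧ 1 = I

I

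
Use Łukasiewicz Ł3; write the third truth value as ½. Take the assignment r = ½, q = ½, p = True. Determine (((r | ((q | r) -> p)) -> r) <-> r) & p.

True

q | r = ½ | ½ = ½
(q | r) -> p = ½ -> True = True  [min(1, 1−½+1)]
r | ((q | r) -> p) = ½ | True = True
(r | ((q | r) -> p)) -> r = True -> ½ = ½
((r | ((q | r) -> p)) -> r) <-> r = ½ <-> ½ = True
(((r | ((q | r) -> p)) -> r) <-> r) & p = True & True = True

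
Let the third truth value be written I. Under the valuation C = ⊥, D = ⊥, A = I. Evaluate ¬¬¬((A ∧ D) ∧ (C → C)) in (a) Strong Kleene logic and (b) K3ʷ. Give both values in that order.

⊤; I

In Strong Kleene logic: A ∧ D = I ∧ ⊥ = ⊥
C → C = ⊥ → ⊥ = ⊤
(A ∧ D) ∧ (C → C) = ⊥ ∧ ⊤ = ⊥
¬((A ∧ D) ∧ (C → C)) = ¬⊥ = ⊤
¬¬((A ∧ D) ∧ (C → C)) = ¬⊤ = ⊥
¬¬¬((A ∧ D) ∧ (C → C)) = ¬⊥ = ⊤
In K3ʷ: A ∧ D = I ∧ ⊥ = I
C → C = ⊥ → ⊥ = ⊤
(A ∧ D) ∧ (C → C) = I ∧ ⊤ = I
¬((A ∧ D) ∧ (C → C)) = ¬I = I
¬¬((A ∧ D) ∧ (C → C)) = ¬I = I
¬¬¬((A ∧ D) ∧ (C → C)) = ¬I = I
They differ because Strong Kleene logic and K3ʷ treat I differently under the binary connectives.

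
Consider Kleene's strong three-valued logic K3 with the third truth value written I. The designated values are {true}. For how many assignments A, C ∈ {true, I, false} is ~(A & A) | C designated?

5

Of the 9 assignments, 5 give a value in {true}.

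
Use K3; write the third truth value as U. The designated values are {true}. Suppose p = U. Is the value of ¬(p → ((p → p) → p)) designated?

No

p → p = U → U = U  [¬U ∨ U]
(p → p) → p = U → U = U
p → ((p → p) → p) = U → U = U
¬(p → ((p → p) → p)) = ¬U = U
U ∉ {true}.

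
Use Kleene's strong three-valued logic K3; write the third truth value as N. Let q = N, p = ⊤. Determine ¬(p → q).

p → q = ⊤ → N = N
¬(p → q) = ¬N = N

N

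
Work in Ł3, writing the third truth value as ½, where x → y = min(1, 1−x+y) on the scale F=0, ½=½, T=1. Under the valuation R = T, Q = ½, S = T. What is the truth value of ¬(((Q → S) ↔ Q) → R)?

Q → S = ½ → T = T
(Q → S) ↔ Q = T ↔ ½ = ½
((Q → S) ↔ Q) → R = ½ → T = T
¬(((Q → S) ↔ Q) → R) = ¬T = F

F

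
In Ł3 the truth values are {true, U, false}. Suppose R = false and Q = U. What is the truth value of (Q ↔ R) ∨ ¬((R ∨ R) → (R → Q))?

Q ↔ R = U ↔ false = U
R ∨ R = false ∨ false = false
R → Q = false → U = true
(R ∨ R) → (R → Q) = false → true = true
¬((R ∨ R) → (R → Q)) = ¬true = false
(Q ↔ R) ∨ ¬((R ∨ R) → (R → Q)) = U ∨ false = U

U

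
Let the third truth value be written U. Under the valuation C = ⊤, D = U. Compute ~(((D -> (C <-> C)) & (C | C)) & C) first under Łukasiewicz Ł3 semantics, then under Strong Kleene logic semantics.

In Łukasiewicz Ł3: C <-> C = ⊤ <-> ⊤ = ⊤
D -> (C <-> C) = U -> ⊤ = ⊤  [min(1, 1−½+1)]
C | C = ⊤ | ⊤ = ⊤
(D -> (C <-> C)) & (C | C) = ⊤ & ⊤ = ⊤
((D -> (C <-> C)) & (C | C)) & C = ⊤ & ⊤ = ⊤
~(((D -> (C <-> C)) & (C | C)) & C) = ~⊤ = ⊥
In Strong Kleene logic: C <-> C = ⊤ <-> ⊤ = ⊤
D -> (C <-> C) = U -> ⊤ = ⊤
C | C = ⊤ | ⊤ = ⊤
(D -> (C <-> C)) & (C | C) = ⊤ & ⊤ = ⊤
((D -> (C <-> C)) & (C | C)) & C = ⊤ & ⊤ = ⊤
~(((D -> (C <-> C)) & (C | C)) & C) = ~⊤ = ⊥

⊥; ⊥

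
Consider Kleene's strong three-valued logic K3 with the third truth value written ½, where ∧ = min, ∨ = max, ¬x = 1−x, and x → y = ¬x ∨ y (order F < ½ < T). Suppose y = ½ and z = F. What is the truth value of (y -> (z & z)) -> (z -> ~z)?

T

z & z = F & F = F
y -> (z & z) = ½ -> F = ½
~z = ~F = T
z -> ~z = F -> T = T
(y -> (z & z)) -> (z -> ~z) = ½ -> T = T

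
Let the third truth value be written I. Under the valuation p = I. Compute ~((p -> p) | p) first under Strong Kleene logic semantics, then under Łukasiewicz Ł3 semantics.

In Strong Kleene logic: p -> p = I -> I = I  [~I | I]
(p -> p) | p = I | I = I
~((p -> p) | p) = ~I = I
In Łukasiewicz Ł3: p -> p = I -> I = true
(p -> p) | p = true | I = true
~((p -> p) | p) = ~true = false
They differ because Strong Kleene logic and Łukasiewicz Ł3 treat I differently under implication.

I; false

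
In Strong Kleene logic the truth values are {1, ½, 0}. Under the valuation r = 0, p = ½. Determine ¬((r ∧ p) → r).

0

r ∧ p = 0 ∧ ½ = 0
(r ∧ p) → r = 0 → 0 = 1
¬((r ∧ p) → r) = ¬1 = 0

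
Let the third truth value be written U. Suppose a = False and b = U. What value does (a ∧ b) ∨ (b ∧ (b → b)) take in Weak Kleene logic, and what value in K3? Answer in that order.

U; U

In Weak Kleene logic: a ∧ b = False ∧ U = U
b → b = U → U = U  [any arg is the third value ⇒ result is the third value]
b ∧ (b → b) = U ∧ U = U
(a ∧ b) ∨ (b ∧ (b → b)) = U ∨ U = U
In K3: a ∧ b = False ∧ U = False
b → b = U → U = U  [¬U ∨ U]
b ∧ (b → b) = U ∧ U = U
(a ∧ b) ∨ (b ∧ (b → b)) = False ∨ U = U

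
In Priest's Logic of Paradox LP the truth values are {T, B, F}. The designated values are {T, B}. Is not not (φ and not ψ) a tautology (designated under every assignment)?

Countermodel: φ=T, ψ=T gives F, which is not designated.

No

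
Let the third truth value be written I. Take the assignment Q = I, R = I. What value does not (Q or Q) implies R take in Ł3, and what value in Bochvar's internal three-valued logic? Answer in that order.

True; I

In Ł3: Q or Q = I or I = I
not (Q or Q) = not I = I
not (Q or Q) implies R = I implies I = True  [min(1, 1−½+½)]
In Bochvar's internal three-valued logic: Q or Q = I or I = I
not (Q or Q) = not I = I
not (Q or Q) implies R = I implies I = I  [any arg is the third value ⇒ result is the third value]
They differ because Ł3 and Bochvar's internal three-valued logic treat I differently under the binary connectives.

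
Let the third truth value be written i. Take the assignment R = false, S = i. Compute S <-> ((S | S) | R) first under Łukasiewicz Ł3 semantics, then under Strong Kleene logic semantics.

true; i

In Łukasiewicz Ł3: S | S = i | i = i
(S | S) | R = i | false = i
S <-> ((S | S) | R) = i <-> i = true
In Strong Kleene logic: S | S = i | i = i
(S | S) | R = i | false = i
S <-> ((S | S) | R) = i <-> i = i
They differ because Łukasiewicz Ł3 and Strong Kleene logic treat i differently under implication.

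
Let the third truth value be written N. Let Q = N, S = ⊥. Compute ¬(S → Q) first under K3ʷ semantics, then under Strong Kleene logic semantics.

N; ⊥

In K3ʷ: S → Q = ⊥ → N = N  [any arg is the third value ⇒ result is the third value]
¬(S → Q) = ¬N = N
In Strong Kleene logic: S → Q = ⊥ → N = ⊤  [¬⊥ ∨ N]
¬(S → Q) = ¬⊤ = ⊥
They differ because K3ʷ and Strong Kleene logic treat N differently under the binary connectives.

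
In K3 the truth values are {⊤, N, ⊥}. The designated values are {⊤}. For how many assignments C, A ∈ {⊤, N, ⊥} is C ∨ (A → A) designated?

7

Of the 9 assignments, 7 give a value in {⊤}.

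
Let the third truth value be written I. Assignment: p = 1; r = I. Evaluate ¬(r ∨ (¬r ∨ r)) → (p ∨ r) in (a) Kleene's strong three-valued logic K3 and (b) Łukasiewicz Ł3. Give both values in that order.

In Kleene's strong three-valued logic K3: ¬r = ¬I = I
¬r ∨ r = I ∨ I = I
r ∨ (¬r ∨ r) = I ∨ I = I
¬(r ∨ (¬r ∨ r)) = ¬I = I
p ∨ r = 1 ∨ I = 1
¬(r ∨ (¬r ∨ r)) → (p ∨ r) = I → 1 = 1
In Łukasiewicz Ł3: ¬r = ¬I = I
¬r ∨ r = I ∨ I = I
r ∨ (¬r ∨ r) = I ∨ I = I
¬(r ∨ (¬r ∨ r)) = ¬I = I
p ∨ r = 1 ∨ I = 1
¬(r ∨ (¬r ∨ r)) → (p ∨ r) = I → 1 = 1

1; 1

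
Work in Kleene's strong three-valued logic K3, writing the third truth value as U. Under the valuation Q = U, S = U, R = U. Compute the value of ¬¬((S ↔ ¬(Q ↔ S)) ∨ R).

Q ↔ S = U ↔ U = U
¬(Q ↔ S) = ¬U = U
S ↔ ¬(Q ↔ S) = U ↔ U = U
(S ↔ ¬(Q ↔ S)) ∨ R = U ∨ U = U
¬((S ↔ ¬(Q ↔ S)) ∨ R) = ¬U = U
¬¬((S ↔ ¬(Q ↔ S)) ∨ R) = ¬U = U

U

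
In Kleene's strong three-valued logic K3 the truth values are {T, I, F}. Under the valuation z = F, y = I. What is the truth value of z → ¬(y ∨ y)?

T

y ∨ y = I ∨ I = I
¬(y ∨ y) = ¬I = I
z → ¬(y ∨ y) = F → I = T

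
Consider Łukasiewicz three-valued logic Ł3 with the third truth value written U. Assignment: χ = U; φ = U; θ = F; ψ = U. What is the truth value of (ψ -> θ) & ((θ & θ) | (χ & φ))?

U

ψ -> θ = U -> F = U  [min(1, 1−½+0)]
θ & θ = F & F = F
χ & φ = U & U = U
(θ & θ) | (χ & φ) = F | U = U
(ψ -> θ) & ((θ & θ) | (χ & φ)) = U & U = U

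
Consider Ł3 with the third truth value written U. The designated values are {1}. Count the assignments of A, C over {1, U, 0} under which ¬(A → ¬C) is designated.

Designated under: (A=1, C=1).

1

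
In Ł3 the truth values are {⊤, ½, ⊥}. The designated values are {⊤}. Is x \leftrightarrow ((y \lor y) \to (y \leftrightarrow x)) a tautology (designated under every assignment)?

Countermodel: x=½, y=½ gives ½, which is not designated.

No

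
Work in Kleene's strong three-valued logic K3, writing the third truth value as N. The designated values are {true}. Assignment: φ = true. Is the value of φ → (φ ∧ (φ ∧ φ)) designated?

φ ∧ φ = true ∧ true = true
φ ∧ (φ ∧ φ) = true ∧ true = true
φ → (φ ∧ (φ ∧ φ)) = true → true = true
true ∈ {true}.

Yes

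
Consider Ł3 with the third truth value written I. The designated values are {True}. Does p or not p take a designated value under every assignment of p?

Countermodel: p=I gives I, which is not designated.

No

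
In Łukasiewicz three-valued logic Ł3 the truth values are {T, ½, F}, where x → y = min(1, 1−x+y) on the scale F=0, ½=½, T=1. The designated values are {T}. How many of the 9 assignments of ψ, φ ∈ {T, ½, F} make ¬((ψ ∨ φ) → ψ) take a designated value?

1

Designated under: (ψ=F, φ=T).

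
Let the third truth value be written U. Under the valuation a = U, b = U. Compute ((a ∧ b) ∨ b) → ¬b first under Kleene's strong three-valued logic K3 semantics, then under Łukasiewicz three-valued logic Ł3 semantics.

In Kleene's strong three-valued logic K3: a ∧ b = U ∧ U = U
(a ∧ b) ∨ b = U ∨ U = U
¬b = ¬U = U
((a ∧ b) ∨ b) → ¬b = U → U = U  [¬U ∨ U]
In Łukasiewicz three-valued logic Ł3: a ∧ b = U ∧ U = U
(a ∧ b) ∨ b = U ∨ U = U
¬b = ¬U = U
((a ∧ b) ∨ b) → ¬b = U → U = 1  [min(1, 1−½+½)]
They differ because Kleene's strong three-valued logic K3 and Łukasiewicz three-valued logic Ł3 treat U differently under implication.

U; 1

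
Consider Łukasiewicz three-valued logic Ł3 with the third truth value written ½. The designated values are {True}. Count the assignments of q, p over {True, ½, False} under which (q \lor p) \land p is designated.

3

Designated under: (q=True, p=True); (q=½, p=True); (q=False, p=True).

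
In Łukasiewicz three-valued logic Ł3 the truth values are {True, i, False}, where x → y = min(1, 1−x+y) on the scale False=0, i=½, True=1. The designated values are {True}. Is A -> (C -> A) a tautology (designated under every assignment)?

Every assignment of A, C over {True, i, False} gives a value in {True}.
In particular, with A=i, C=i: A -> (C -> A) = True.

Yes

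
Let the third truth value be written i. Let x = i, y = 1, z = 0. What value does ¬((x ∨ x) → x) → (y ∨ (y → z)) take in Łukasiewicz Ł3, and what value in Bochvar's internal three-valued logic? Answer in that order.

1; i

In Łukasiewicz Ł3: x ∨ x = i ∨ i = i
(x ∨ x) → x = i → i = 1  [min(1, 1−½+½)]
¬((x ∨ x) → x) = ¬1 = 0
y → z = 1 → 0 = 0
y ∨ (y → z) = 1 ∨ 0 = 1
¬((x ∨ x) → x) → (y ∨ (y → z)) = 0 → 1 = 1
In Bochvar's internal three-valued logic: x ∨ x = i ∨ i = i
(x ∨ x) → x = i → i = i
¬((x ∨ x) → x) = ¬i = i
y → z = 1 → 0 = 0
y ∨ (y → z) = 1 ∨ 0 = 1
¬((x ∨ x) → x) → (y ∨ (y → z)) = i → 1 = i
They differ because Łukasiewicz Ł3 and Bochvar's internal three-valued logic treat i differently under the binary connectives.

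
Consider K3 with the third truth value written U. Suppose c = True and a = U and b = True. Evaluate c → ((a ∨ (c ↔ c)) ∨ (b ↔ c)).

c ↔ c = True ↔ True = True
a ∨ (c ↔ c) = U ∨ True = True
b ↔ c = True ↔ True = True
(a ∨ (c ↔ c)) ∨ (b ↔ c) = True ∨ True = True
c → ((a ∨ (c ↔ c)) ∨ (b ↔ c)) = True → True = True

True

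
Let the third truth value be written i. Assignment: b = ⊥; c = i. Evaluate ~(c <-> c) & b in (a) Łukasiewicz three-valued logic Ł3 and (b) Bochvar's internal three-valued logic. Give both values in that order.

⊥; i

In Łukasiewicz three-valued logic Ł3: c <-> c = i <-> i = ⊤  [1 − |½−½|]
~(c <-> c) = ~⊤ = ⊥
~(c <-> c) & b = ⊥ & ⊥ = ⊥
In Bochvar's internal three-valued logic: c <-> c = i <-> i = i
~(c <-> c) = ~i = i
~(c <-> c) & b = i & ⊥ = i
They differ because Łukasiewicz three-valued logic Ł3 and Bochvar's internal three-valued logic treat i differently under the binary connectives.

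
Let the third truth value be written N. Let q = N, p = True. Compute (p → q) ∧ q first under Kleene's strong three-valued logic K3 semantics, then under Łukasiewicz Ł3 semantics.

N; N

In Kleene's strong three-valued logic K3: p → q = True → N = N  [¬True ∨ N]
(p → q) ∧ q = N ∧ N = N
In Łukasiewicz Ł3: p → q = True → N = N  [min(1, 1−1+½)]
(p → q) ∧ q = N ∧ N = N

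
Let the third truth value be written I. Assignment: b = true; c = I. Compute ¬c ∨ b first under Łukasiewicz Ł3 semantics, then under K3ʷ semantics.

In Łukasiewicz Ł3: ¬c = ¬I = I
¬c ∨ b = I ∨ true = true
In K3ʷ: ¬c = ¬I = I
¬c ∨ b = I ∨ true = I
They differ because Łukasiewicz Ł3 and K3ʷ treat I differently under the binary connectives.

true; I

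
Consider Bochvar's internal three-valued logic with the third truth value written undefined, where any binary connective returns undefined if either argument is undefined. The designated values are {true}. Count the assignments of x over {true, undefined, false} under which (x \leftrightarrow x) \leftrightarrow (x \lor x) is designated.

1

x=true: true ✓
x=undefined: undefined ·
x=false: false ·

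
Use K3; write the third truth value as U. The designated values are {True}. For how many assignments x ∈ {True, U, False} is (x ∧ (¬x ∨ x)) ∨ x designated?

1

x=True: True ✓
x=U: U ·
x=False: False ·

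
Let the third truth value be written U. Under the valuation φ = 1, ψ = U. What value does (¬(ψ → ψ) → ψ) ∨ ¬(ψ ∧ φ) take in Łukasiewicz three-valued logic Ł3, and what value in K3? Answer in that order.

In Łukasiewicz three-valued logic Ł3: ψ → ψ = U → U = 1  [min(1, 1−½+½)]
¬(ψ → ψ) = ¬1 = 0
¬(ψ → ψ) → ψ = 0 → U = 1
ψ ∧ φ = U ∧ 1 = U
¬(ψ ∧ φ) = ¬U = U
(¬(ψ → ψ) → ψ) ∨ ¬(ψ ∧ φ) = 1 ∨ U = 1
In K3: ψ → ψ = U → U = U  [¬U ∨ U]
¬(ψ → ψ) = ¬U = U
¬(ψ → ψ) → ψ = U → U = U
ψ ∧ φ = U ∧ 1 = U
¬(ψ ∧ φ) = ¬U = U
(¬(ψ → ψ) → ψ) ∨ ¬(ψ ∧ φ) = U ∨ U = U
They differ because Łukasiewicz three-valued logic Ł3 and K3 treat U differently under implication.

1; U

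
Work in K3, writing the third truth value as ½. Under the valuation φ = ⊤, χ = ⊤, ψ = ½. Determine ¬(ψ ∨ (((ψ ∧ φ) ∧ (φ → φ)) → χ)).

ψ ∧ φ = ½ ∧ ⊤ = ½
φ → φ = ⊤ → ⊤ = ⊤
(ψ ∧ φ) ∧ (φ → φ) = ½ ∧ ⊤ = ½
((ψ ∧ φ) ∧ (φ → φ)) → χ = ½ → ⊤ = ⊤  [¬½ ∨ ⊤]
ψ ∨ (((ψ ∧ φ) ∧ (φ → φ)) → χ) = ½ ∨ ⊤ = ⊤
¬(ψ ∨ (((ψ ∧ φ) ∧ (φ → φ)) → χ)) = ¬⊤ = ⊥

⊥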